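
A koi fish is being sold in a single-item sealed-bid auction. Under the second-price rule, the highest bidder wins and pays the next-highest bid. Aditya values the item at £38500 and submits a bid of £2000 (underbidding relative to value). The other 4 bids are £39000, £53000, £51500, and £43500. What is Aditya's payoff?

Highest competing bid: £53000.
Aditya's bid £2000 is not the highest, so Aditya loses, pays nothing, and earns zero payoff.

Payoff = £0.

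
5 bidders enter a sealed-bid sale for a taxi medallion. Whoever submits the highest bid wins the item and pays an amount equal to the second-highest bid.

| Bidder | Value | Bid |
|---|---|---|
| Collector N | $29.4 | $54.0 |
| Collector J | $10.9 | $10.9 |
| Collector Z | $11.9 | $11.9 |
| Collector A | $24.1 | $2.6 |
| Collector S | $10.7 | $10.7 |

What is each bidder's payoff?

Payoffs: Collector N $17.5, Collector J $0.0, Collector Z $0.0, Collector A $0.0, Collector S $0.0.

Ranking the bids: Collector N $54.0; Collector Z $11.9; Collector J $10.9; Collector S $10.7; Collector A $2.6.
Collector N has the top bid and wins; the price is the second-highest bid, $11.9.
Collector N's payoff = $29.4 − $11.9 = $17.5. All other bidders lose, so their payoff is 0.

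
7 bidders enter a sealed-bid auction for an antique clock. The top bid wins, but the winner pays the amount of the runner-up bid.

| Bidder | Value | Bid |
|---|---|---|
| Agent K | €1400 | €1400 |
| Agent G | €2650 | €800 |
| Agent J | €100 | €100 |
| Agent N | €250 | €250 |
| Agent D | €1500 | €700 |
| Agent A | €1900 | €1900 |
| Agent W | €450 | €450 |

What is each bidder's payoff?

Payoffs: Agent K €0, Agent G €0, Agent J €0, Agent N €0, Agent D €0, Agent A €500, Agent W €0.

Bids in descending order: Agent A €1900 > Agent K €1400 > Agent G €800 > Agent D €700 > Agent W €450 > Agent N €250 > Agent J €100.
Agent A has the top bid and wins; the price is the second-highest bid, €1400.
Agent A's payoff = €1900 − €1400 = €500. All other bidders lose, so their payoff is 0.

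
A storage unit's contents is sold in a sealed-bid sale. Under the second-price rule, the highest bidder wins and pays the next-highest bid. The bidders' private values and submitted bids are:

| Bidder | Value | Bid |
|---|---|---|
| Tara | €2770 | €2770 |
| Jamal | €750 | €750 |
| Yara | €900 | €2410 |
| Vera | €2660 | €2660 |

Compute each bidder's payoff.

Ordered from highest: Tara €2770; Vera €2660; Yara €2410; Jamal €750.
Tara has the top bid and wins; the price is the second-highest bid, €2660.
Tara's payoff = €2770 − €2660 = €110. All other bidders lose, so their payoff is 0.

Tara €110, Jamal €0, Yara €0, Vera €0.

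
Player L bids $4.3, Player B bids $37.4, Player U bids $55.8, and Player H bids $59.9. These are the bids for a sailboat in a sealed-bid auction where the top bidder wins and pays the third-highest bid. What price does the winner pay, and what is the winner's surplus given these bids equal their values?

Sorted high to low: Player H $59.9 > Player U $55.8 > Player B $37.4 > Player L $4.3.
Player H is the highest bidder, so Player H wins.
Under the third-price rule, the price is the third-highest bid: $37.4.
Surplus = $59.9 − $37.4 = $22.5.

The winner pays $37.4 for a surplus of $22.5.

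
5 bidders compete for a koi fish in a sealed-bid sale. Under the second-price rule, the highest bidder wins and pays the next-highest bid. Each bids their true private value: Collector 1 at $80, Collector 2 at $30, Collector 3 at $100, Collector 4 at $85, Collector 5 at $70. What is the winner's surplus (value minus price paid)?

$15

Bids in descending order: Collector 3 $100 > Collector 4 $85 > Collector 1 $80 > Collector 5 $70 > Collector 2 $30.
Collector 3 wins with the top bid and pays the second-highest, $85.
Surplus = $100 − $85 = $15.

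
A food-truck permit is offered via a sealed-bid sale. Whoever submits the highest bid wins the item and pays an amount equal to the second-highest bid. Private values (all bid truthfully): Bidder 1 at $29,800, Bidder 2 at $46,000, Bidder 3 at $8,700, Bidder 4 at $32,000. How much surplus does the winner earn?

$14,000

Ranking the bids: Bidder 2 $46,000; Bidder 4 $32,000; Bidder 1 $29,800; Bidder 3 $8,700.
Bidder 2 wins with the top bid and pays the second-highest, $32,000.
Surplus = $46,000 − $32,000 = $14,000.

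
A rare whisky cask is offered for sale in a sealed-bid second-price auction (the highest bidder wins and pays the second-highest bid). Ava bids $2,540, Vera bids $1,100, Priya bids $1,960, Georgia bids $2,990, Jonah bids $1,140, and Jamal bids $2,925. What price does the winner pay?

Price paid: $2,925.

Sorted high to low: Georgia $2,990, then Jamal $2,925, then Ava $2,540, then Priya $1,960, then Jonah $1,140, then Vera $1,100.
Georgia is the highest bidder, so Georgia wins.
Under the second-price rule, the price is the second-highest bid: $2,925.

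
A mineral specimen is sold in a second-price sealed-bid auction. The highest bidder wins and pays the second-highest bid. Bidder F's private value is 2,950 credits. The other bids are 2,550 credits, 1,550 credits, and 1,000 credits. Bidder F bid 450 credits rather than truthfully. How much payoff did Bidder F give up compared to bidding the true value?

The highest competing bid is 2,550 credits.
Bidding truthfully at 2,950 credits: Bidder F has the top bid, wins, and pays the second-highest bid 2,550 credits. Payoff = 2,950 credits − 2,550 credits = 400 credits.
Bidding 450 credits: the top bid is 2,550 credits (a rival), so Bidder F loses. Payoff = 0 credits.
Regret = truthful payoff − actual payoff = 400 credits − 0 credits = 400 credits.
This is the dominant-strategy logic: truthful bidding weakly beats any alternative.

400 credits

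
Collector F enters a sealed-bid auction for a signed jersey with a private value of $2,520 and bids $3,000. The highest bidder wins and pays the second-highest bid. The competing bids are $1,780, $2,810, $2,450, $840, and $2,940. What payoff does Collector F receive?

Highest competing bid: $2,940.
Collector F's bid $3,000 is the highest overall, so Collector F wins and pays the second-highest bid, $2,940.
Payoff = value − price = $2,520 − $2,940 = -$420.
Overbidding won the item at a price above value — truthful bidding would have avoided this loss.

Collector F's payoff: -$420.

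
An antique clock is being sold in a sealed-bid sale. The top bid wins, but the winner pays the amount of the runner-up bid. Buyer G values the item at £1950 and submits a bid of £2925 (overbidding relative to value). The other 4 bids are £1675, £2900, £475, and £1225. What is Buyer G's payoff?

Buyer G's payoff: -£950.

Highest competing bid: £2900.
Buyer G's bid £2925 is the highest overall, so Buyer G wins and pays the second-highest bid, £2900.
Payoff = value − price = £1950 − £2900 = -£950.
Overbidding won the item at a price above value — truthful bidding would have avoided this loss.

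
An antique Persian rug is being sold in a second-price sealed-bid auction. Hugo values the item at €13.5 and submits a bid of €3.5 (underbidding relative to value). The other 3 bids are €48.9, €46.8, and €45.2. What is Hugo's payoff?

Payoff = €0.0.

Highest competing bid: €48.9.
Hugo's bid €3.5 is not the highest, so Hugo loses, pays nothing, and earns zero payoff.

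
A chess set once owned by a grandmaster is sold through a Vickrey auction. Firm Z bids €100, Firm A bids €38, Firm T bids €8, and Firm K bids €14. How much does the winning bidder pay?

Ranking the bids: Firm Z €100; Firm A €38; Firm K €14; Firm T €8.
Firm Z has the highest bid, so Firm Z wins.
The second-highest bid is €38, so that is what Firm Z pays.

The winner pays €38.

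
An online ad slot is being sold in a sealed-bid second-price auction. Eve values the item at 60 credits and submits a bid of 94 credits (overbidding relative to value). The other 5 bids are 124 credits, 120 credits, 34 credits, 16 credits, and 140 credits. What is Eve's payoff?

0 credits

Highest competing bid: 140 credits.
Eve's bid 94 credits is not the highest, so Eve loses, pays nothing, and earns zero payoff.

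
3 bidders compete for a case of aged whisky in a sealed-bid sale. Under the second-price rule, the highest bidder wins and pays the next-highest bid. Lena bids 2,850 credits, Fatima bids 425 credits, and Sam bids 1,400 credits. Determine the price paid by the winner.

Price paid: 1,400 credits.

Ranking the bids: Lena 2,850 credits > Sam 1,400 credits > Fatima 425 credits.
Lena has the highest bid, so Lena wins.
The second-highest bid is 1,400 credits, so that is what Lena pays.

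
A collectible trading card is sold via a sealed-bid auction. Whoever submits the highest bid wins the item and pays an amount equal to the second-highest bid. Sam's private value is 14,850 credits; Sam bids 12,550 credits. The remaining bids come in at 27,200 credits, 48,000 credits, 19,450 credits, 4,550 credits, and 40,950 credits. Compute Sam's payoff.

0 credits

Highest competing bid: 48,000 credits.
Sam's bid 12,550 credits is not the highest, so Sam loses, pays nothing, and earns zero payoff.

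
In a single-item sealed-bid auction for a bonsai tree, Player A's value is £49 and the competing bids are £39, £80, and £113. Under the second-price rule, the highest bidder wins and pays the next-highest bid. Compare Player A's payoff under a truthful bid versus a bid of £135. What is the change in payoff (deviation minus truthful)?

Payoff change: -£64.

The highest competing bid is £113.
Bidding truthfully at £49: the top bid is £113 (a rival), so Player A loses. Payoff = £0.
Bidding £135: Player A has the top bid, wins, and pays the second-highest bid £113. Payoff = £49 − £113 = -£64.
Change = -£64 − £0 = -£64.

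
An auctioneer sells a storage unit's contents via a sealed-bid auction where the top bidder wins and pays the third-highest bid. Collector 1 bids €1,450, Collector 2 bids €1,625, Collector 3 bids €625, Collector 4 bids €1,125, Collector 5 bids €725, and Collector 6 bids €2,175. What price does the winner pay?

€1,450

Bids in descending order: Collector 6 €2,175, then Collector 2 €1,625, then Collector 1 €1,450, then Collector 4 €1,125, then Collector 5 €725, then Collector 3 €625.
Collector 6 is the highest bidder, so Collector 6 wins.
Under the third-price rule, the price is the third-highest bid: €1,450.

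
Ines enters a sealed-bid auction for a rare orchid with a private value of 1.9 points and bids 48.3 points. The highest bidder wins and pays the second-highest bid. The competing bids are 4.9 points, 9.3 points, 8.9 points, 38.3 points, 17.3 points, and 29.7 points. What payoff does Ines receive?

Payoff = -36.4 points.

Highest competing bid: 38.3 points.
Ines's bid 48.3 points is the highest overall, so Ines wins and pays the second-highest bid, 38.3 points.
Payoff = value − price = 1.9 points − 38.3 points = -36.4 points.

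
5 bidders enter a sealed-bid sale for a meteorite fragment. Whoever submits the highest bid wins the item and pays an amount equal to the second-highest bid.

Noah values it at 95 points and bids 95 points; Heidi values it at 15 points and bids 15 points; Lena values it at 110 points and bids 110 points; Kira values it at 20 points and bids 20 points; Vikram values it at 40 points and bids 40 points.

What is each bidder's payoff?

Noah 0 points, Heidi 0 points, Lena 15 points, Kira 0 points, Vikram 0 points.

Ordered from highest: Lena 110 points > Noah 95 points > Vikram 40 points > Kira 20 points > Heidi 15 points.
Lena has the top bid and wins; the price is the second-highest bid, 95 points.
Lena's payoff = 110 points − 95 points = 15 points. All other bidders lose, so their payoff is 0.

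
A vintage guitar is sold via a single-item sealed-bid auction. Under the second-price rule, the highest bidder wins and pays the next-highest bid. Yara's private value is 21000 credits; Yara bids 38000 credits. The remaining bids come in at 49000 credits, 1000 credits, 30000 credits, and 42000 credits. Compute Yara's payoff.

Yara's payoff: 0 credits.

Highest competing bid: 49000 credits.
Yara's bid 38000 credits is not the highest, so Yara loses, pays nothing, and earns zero payoff.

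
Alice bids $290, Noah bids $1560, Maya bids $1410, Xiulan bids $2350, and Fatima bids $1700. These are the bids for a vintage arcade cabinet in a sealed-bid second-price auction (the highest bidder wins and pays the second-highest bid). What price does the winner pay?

Price paid: $1700.

Ranking the bids: Xiulan $2350 > Fatima $1700 > Noah $1560 > Maya $1410 > Alice $290.
Xiulan is the highest bidder, so Xiulan wins.
Under the second-price rule, the price is the second-highest bid: $1700.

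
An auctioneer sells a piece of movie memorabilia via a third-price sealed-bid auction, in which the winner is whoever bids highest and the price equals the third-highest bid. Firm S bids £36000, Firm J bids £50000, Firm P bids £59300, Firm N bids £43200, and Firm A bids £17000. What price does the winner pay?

Sorted high to low: Firm P £59300 > Firm J £50000 > Firm N £43200 > Firm S £36000 > Firm A £17000.
Firm P is the highest bidder, so Firm P wins.
Under the third-price rule, the price is the third-highest bid: £43200.

The winner pays £43200.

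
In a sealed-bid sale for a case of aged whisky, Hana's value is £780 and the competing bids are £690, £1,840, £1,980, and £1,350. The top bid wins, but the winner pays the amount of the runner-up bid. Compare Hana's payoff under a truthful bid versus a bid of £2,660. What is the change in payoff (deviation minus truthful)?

Change in payoff: -£1,200.

The highest competing bid is £1,980.
Bidding truthfully at £780: the top bid is £1,980 (a rival), so Hana loses. Payoff = £0.
Bidding £2,660: Hana has the top bid, wins, and pays the second-highest bid £1,980. Payoff = £780 − £1,980 = -£1,200.
Change = -£1,200 − £0 = -£1,200.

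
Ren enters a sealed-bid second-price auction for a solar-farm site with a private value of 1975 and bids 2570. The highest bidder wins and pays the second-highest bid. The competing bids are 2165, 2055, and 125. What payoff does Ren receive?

Highest competing bid: 2165.
Ren's bid 2570 is the highest overall, so Ren wins and pays the second-highest bid, 2165.
Payoff = value − price = 1975 − 2165 = -190.
Overbidding won the item at a price above value — truthful bidding would have avoided this loss.

-190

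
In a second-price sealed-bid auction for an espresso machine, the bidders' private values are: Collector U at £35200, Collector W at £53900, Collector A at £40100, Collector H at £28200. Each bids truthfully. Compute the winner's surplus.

Winner's surplus: £13800.

Ranking the bids: Collector W £53900, then Collector A £40100, then Collector U £35200, then Collector H £28200.
Collector W wins with the top bid and pays the second-highest, £40100.
Surplus = £53900 − £40100 = £13800.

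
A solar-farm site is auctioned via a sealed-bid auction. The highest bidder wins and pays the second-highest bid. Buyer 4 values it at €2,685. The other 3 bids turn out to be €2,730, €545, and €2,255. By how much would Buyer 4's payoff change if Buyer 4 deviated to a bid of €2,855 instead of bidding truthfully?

The highest competing bid is €2,730.
Bidding truthfully at €2,685: the top bid is €2,730 (a rival), so Buyer 4 loses. Payoff = €0.
Bidding €2,855: Buyer 4 has the top bid, wins, and pays the second-highest bid €2,730. Payoff = €2,685 − €2,730 = -€45.
Change = -€45 − €0 = -€45.
This is the dominant-strategy logic: truthful bidding weakly beats any alternative.

Payoff change: -€45.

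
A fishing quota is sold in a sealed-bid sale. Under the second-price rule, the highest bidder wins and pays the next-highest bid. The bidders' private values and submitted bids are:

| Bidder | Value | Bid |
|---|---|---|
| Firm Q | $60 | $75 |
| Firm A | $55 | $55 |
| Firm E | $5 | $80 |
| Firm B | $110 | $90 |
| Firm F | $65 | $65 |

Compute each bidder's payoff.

Payoffs: Firm Q $0, Firm A $0, Firm E $0, Firm B $30, Firm F $0.

Ranking the bids: Firm B $90; Firm E $80; Firm Q $75; Firm F $65; Firm A $55.
Firm B has the top bid and wins; the price is the second-highest bid, $80.
Firm B's payoff = $110 − $80 = $30. All other bidders lose, so their payoff is 0.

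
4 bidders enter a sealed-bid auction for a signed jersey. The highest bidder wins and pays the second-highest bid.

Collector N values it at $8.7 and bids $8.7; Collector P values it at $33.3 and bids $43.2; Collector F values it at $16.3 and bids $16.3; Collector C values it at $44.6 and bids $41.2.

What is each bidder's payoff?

Payoffs: Collector N $0.0, Collector P -$7.9, Collector F $0.0, Collector C $0.0.

Sorted high to low: Collector P $43.2; Collector C $41.2; Collector F $16.3; Collector N $8.7.
Collector P has the top bid and wins; the price is the second-highest bid, $41.2.
Collector P's payoff = $33.3 − $41.2 = -$7.9. All other bidders lose, so their payoff is 0.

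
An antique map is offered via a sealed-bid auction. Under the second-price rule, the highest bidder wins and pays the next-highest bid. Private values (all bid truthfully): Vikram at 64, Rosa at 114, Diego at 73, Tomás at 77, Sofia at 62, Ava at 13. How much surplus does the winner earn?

Ranking the bids: Rosa 114; Tomás 77; Diego 73; Vikram 64; Sofia 62; Ava 13.
Rosa wins with the top bid and pays the second-highest, 77.
Surplus = 114 − 77 = 37.

Winner's surplus: 37.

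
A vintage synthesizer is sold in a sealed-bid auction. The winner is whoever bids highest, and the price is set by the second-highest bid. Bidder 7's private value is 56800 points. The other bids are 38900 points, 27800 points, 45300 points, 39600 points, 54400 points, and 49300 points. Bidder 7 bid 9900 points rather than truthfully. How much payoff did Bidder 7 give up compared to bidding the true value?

2400 points

The highest competing bid is 54400 points.
Bidding truthfully at 56800 points: Bidder 7 has the top bid, wins, and pays the second-highest bid 54400 points. Payoff = 56800 points − 54400 points = 2400 points.
Bidding 9900 points: the top bid is 54400 points (a rival), so Bidder 7 loses. Payoff = 0 points.
Regret = truthful payoff − actual payoff = 2400 points − 0 points = 2400 points.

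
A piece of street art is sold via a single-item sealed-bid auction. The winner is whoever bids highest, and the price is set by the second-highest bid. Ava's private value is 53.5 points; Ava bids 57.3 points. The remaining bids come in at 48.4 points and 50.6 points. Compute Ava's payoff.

2.9 points

Highest competing bid: 50.6 points.
Ava's bid 57.3 points is the highest overall, so Ava wins and pays the second-highest bid, 50.6 points.
Payoff = value − price = 53.5 points − 50.6 points = 2.9 points.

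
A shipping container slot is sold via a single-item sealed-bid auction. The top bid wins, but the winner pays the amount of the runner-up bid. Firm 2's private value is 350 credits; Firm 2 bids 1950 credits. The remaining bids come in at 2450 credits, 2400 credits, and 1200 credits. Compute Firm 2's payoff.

Highest competing bid: 2450 credits.
Firm 2's bid 1950 credits is not the highest, so Firm 2 loses, pays nothing, and earns zero payoff.

Payoff = 0 credits.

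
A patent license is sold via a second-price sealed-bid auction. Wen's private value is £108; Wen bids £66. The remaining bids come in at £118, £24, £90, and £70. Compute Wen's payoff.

Highest competing bid: £118.
Wen's bid £66 is not the highest, so Wen loses, pays nothing, and earns zero payoff.

£0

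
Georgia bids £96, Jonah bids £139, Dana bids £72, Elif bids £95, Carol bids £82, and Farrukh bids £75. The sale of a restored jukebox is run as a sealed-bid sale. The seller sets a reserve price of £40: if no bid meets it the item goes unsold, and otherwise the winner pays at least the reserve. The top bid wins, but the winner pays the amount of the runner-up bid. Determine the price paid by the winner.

£96

Bids in descending order: Jonah £139, then Georgia £96, then Elif £95, then Carol £82, then Farrukh £75, then Dana £72.
Jonah has the highest bid, so Jonah wins.
The second-highest bid is £96, which exceeds the reserve, so that sets the price.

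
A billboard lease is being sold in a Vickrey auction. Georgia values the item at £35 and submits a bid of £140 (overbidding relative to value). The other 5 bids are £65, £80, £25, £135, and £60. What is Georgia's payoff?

Georgia's payoff: -£100.

Highest competing bid: £135.
Georgia's bid £140 is the highest overall, so Georgia wins and pays the second-highest bid, £135.
Payoff = value − price = £35 − £135 = -£100.
Overbidding won the item at a price above value — truthful bidding would have avoided this loss.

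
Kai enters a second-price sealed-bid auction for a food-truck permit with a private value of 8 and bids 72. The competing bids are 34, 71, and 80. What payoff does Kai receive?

Highest competing bid: 80.
Kai's bid 72 is not the highest, so Kai loses, pays nothing, and earns zero payoff.

Kai's payoff: 0.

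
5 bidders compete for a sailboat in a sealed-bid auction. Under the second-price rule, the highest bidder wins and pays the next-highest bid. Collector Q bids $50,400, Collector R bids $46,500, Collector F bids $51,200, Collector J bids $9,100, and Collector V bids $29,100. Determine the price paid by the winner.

Sorted high to low: Collector F $51,200 > Collector Q $50,400 > Collector R $46,500 > Collector V $29,100 > Collector J $9,100.
Collector F has the highest bid, so Collector F wins.
The second-highest bid is $50,400, so that is what Collector F pays.

Price paid: $50,400.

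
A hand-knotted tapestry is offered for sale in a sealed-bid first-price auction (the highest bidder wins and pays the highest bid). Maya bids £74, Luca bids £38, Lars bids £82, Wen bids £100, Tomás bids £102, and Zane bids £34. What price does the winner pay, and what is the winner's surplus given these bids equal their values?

Ranking the bids: Tomás £102; Wen £100; Lars £82; Maya £74; Luca £38; Zane £34.
Tomás is the highest bidder, so Tomás wins.
Under the first-price rule, the price is the highest bid: £102.
Surplus = £102 − £102 = £0.

Price £102; surplus £0.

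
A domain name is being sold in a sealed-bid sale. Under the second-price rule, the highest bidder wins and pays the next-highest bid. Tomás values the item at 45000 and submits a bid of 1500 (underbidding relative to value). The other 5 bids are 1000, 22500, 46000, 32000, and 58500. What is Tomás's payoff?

Highest competing bid: 58500.
Tomás's bid 1500 is not the highest, so Tomás loses, pays nothing, and earns zero payoff.

Payoff = 0.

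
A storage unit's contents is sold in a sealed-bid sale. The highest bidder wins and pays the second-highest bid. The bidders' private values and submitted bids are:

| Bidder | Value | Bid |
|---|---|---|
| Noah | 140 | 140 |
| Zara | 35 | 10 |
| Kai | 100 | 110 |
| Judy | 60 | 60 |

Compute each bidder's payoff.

Sorted high to low: Noah 140; Kai 110; Judy 60; Zara 10.
Noah has the top bid and wins; the price is the second-highest bid, 110.
Noah's payoff = 140 − 110 = 30. All other bidders lose, so their payoff is 0.

Payoffs: Noah 30, Zara 0, Kai 0, Judy 0.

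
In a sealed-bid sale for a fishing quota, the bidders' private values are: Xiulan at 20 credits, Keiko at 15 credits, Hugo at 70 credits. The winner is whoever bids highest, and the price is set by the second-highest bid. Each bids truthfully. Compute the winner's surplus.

Winner's surplus: 50 credits.

Sorted high to low: Hugo 70 credits > Xiulan 20 credits > Keiko 15 credits.
Hugo wins with the top bid and pays the second-highest, 20 credits.
Surplus = 70 credits − 20 credits = 50 credits.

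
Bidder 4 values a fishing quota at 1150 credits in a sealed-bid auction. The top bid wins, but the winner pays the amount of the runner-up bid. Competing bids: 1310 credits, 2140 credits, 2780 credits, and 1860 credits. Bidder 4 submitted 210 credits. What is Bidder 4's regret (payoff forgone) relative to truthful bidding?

The highest competing bid is 2780 credits.
Bidding truthfully at 1150 credits: the top bid is 2780 credits (a rival), so Bidder 4 loses. Payoff = 0 credits.
Bidding 210 credits: the top bid is 2780 credits (a rival), so Bidder 4 loses. Payoff = 0 credits.
Regret = truthful payoff − actual payoff = 0 credits − 0 credits = 0 credits.
The bid only affects whether you win, not the price — here both bids land on the same side of the top rival bid, so the deviation is payoff-neutral.

Regret: 0 credits.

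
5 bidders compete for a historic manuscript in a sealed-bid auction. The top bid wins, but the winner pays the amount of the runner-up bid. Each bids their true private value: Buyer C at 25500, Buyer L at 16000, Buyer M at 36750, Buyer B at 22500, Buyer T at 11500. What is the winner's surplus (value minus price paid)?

Ranking the bids: Buyer M 36750; Buyer C 25500; Buyer B 22500; Buyer L 16000; Buyer T 11500.
Buyer M wins with the top bid and pays the second-highest, 25500.
Surplus = 36750 − 25500 = 11250.

Winner's surplus: 11250.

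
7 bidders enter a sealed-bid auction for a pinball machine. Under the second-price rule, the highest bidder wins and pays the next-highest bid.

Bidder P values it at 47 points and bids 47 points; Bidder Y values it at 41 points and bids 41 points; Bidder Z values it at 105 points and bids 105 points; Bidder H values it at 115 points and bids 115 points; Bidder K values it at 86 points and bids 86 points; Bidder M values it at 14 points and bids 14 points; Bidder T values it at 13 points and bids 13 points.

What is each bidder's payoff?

Payoffs: Bidder P 0 points, Bidder Y 0 points, Bidder Z 0 points, Bidder H 10 points, Bidder K 0 points, Bidder M 0 points, Bidder T 0 points.

Ranking the bids: Bidder H 115 points > Bidder Z 105 points > Bidder K 86 points > Bidder P 47 points > Bidder Y 41 points > Bidder M 14 points > Bidder T 13 points.
Bidder H has the top bid and wins; the price is the second-highest bid, 105 points.
Bidder H's payoff = 115 points − 105 points = 10 points. All other bidders lose, so their payoff is 0.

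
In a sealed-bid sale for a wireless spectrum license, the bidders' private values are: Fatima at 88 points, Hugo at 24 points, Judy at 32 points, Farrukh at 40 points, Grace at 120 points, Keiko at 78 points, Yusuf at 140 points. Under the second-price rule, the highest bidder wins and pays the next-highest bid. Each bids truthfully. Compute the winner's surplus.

20 points

Sorted high to low: Yusuf 140 points > Grace 120 points > Fatima 88 points > Keiko 78 points > Farrukh 40 points > Judy 32 points > Hugo 24 points.
Yusuf wins with the top bid and pays the second-highest, 120 points.
Surplus = 140 points − 120 points = 20 points.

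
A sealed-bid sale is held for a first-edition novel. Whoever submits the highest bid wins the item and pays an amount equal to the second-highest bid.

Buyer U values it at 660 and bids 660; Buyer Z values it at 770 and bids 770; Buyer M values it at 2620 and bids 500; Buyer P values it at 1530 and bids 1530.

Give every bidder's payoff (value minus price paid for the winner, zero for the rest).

Buyer U 0, Buyer Z 0, Buyer M 0, Buyer P 760.

Ranking the bids: Buyer P 1530, then Buyer Z 770, then Buyer U 660, then Buyer M 500.
Buyer P has the top bid and wins; the price is the second-highest bid, 770.
Buyer P's payoff = 1530 − 770 = 760. All other bidders lose, so their payoff is 0.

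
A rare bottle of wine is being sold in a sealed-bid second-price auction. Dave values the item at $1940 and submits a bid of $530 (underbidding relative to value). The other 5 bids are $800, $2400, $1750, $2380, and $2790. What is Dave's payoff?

Highest competing bid: $2790.
Dave's bid $530 is not the highest, so Dave loses, pays nothing, and earns zero payoff.

Payoff = $0.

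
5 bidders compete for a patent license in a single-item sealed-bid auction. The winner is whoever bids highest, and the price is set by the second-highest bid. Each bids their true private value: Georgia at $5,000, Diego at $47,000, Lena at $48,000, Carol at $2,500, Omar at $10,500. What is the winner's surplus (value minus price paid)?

Surplus = $1,000.

Ranking the bids: Lena $48,000; Diego $47,000; Omar $10,500; Georgia $5,000; Carol $2,500.
Lena wins with the top bid and pays the second-highest, $47,000.
Surplus = $48,000 − $47,000 = $1,000.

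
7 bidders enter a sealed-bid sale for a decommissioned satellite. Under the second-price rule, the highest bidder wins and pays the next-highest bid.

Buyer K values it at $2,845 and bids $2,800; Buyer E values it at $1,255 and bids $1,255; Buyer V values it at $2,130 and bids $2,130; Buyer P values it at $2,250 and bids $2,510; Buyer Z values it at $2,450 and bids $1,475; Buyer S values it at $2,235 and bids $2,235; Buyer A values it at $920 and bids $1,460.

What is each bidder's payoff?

Buyer K $335, Buyer E $0, Buyer V $0, Buyer P $0, Buyer Z $0, Buyer S $0, Buyer A $0.

Ranking the bids: Buyer K $2,800, then Buyer P $2,510, then Buyer S $2,235, then Buyer V $2,130, then Buyer Z $1,475, then Buyer A $1,460, then Buyer E $1,255.
Buyer K has the top bid and wins; the price is the second-highest bid, $2,510.
Buyer K's payoff = $2,845 − $2,510 = $335. All other bidders lose, so their payoff is 0.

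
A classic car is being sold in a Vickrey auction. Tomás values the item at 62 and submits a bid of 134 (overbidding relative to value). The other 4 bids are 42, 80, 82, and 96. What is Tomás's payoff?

Payoff = -34.

Highest competing bid: 96.
Tomás's bid 134 is the highest overall, so Tomás wins and pays the second-highest bid, 96.
Payoff = value − price = 62 − 96 = -34.
Overbidding won the item at a price above value — truthful bidding would have avoided this loss.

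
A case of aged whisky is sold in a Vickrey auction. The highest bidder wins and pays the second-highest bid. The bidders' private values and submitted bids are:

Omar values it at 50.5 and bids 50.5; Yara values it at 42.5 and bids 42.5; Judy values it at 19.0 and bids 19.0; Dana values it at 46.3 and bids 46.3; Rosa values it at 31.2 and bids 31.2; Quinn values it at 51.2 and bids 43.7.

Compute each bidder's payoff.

Ranking the bids: Omar 50.5 > Dana 46.3 > Quinn 43.7 > Yara 42.5 > Rosa 31.2 > Judy 19.0.
Omar has the top bid and wins; the price is the second-highest bid, 46.3.
Omar's payoff = 50.5 − 46.3 = 4.2. All other bidders lose, so their payoff is 0.

Payoffs: Omar 4.2, Yara 0.0, Judy 0.0, Dana 0.0, Rosa 0.0, Quinn 0.0.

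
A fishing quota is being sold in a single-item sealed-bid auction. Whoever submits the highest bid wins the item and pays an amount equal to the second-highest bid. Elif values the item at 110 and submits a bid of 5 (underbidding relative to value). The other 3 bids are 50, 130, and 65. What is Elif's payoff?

Highest competing bid: 130.
Elif's bid 5 is not the highest, so Elif loses, pays nothing, and earns zero payoff.

Payoff = 0.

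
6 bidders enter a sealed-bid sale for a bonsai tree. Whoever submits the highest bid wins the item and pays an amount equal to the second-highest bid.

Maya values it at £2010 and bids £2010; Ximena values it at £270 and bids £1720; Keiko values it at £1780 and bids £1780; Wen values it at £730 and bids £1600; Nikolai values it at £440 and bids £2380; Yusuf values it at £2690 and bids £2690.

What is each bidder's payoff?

Payoffs: Maya £0, Ximena £0, Keiko £0, Wen £0, Nikolai £0, Yusuf £310.

Ranking the bids: Yusuf £2690, then Nikolai £2380, then Maya £2010, then Keiko £1780, then Ximena £1720, then Wen £1600.
Yusuf has the top bid and wins; the price is the second-highest bid, £2380.
Yusuf's payoff = £2690 − £2380 = £310. All other bidders lose, so their payoff is 0.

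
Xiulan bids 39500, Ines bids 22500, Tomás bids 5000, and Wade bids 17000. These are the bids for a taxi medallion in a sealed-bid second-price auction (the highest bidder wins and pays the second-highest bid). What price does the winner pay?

22500

Ranking the bids: Xiulan 39500 > Ines 22500 > Wade 17000 > Tomás 5000.
Xiulan is the highest bidder, so Xiulan wins.
Under the second-price rule, the price is the second-highest bid: 22500.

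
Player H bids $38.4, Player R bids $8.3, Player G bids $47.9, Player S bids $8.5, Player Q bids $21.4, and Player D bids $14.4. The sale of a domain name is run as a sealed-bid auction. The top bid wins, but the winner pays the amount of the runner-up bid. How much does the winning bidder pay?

The winner pays $38.4.

Ranking the bids: Player G $47.9; Player H $38.4; Player Q $21.4; Player D $14.4; Player S $8.5; Player R $8.3.
Player G has the highest bid, so Player G wins.
The second-highest bid is $38.4, so that is what Player G pays.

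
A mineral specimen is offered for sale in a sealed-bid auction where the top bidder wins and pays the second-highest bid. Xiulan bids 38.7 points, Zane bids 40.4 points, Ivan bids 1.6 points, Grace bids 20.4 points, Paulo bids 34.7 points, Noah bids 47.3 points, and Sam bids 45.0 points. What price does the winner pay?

Ranking the bids: Noah 47.3 points; Sam 45.0 points; Zane 40.4 points; Xiulan 38.7 points; Paulo 34.7 points; Grace 20.4 points; Ivan 1.6 points.
Noah is the highest bidder, so Noah wins.
Under the second-price rule, the price is the second-highest bid: 45.0 points.

Price paid: 45.0 points.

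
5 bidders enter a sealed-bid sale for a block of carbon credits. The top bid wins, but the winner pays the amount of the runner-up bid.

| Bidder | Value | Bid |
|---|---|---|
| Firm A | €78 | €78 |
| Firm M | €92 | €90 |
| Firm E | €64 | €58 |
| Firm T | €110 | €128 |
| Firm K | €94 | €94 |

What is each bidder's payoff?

Ordered from highest: Firm T €128, then Firm K €94, then Firm M €90, then Firm A €78, then Firm E €58.
Firm T has the top bid and wins; the price is the second-highest bid, €94.
Firm T's payoff = €110 − €94 = €16. All other bidders lose, so their payoff is 0.

Firm A €0, Firm M €0, Firm E €0, Firm T €16, Firm K €0.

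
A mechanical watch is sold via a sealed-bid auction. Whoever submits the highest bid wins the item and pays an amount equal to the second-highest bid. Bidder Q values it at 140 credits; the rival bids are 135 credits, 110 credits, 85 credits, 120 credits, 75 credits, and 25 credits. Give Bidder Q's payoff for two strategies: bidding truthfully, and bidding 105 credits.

The highest competing bid is 135 credits.
Bidding truthfully at 140 credits: Bidder Q has the top bid, wins, and pays the second-highest bid 135 credits. Payoff = 140 credits − 135 credits = 5 credits.
Bidding 105 credits: the top bid is 135 credits (a rival), so Bidder Q loses. Payoff = 0 credits.
This is the dominant-strategy logic: truthful bidding weakly beats any alternative.

Truthful: 5 credits; alternative: 0 credits.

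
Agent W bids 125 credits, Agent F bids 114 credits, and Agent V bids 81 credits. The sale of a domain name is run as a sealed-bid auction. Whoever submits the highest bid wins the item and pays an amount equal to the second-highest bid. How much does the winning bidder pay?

The winner pays 114 credits.

Ordered from highest: Agent W 125 credits, then Agent F 114 credits, then Agent V 81 credits.
Agent W has the highest bid, so Agent W wins.
The second-highest bid is 114 credits, so that is what Agent W pays.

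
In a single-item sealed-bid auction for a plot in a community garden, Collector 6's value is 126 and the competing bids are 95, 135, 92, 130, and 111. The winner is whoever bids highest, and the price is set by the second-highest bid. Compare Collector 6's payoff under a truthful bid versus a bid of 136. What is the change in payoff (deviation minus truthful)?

-9

The highest competing bid is 135.
Bidding truthfully at 126: the top bid is 135 (a rival), so Collector 6 loses. Payoff = 0.
Bidding 136: Collector 6 has the top bid, wins, and pays the second-highest bid 135. Payoff = 126 − 135 = -9.
Change = -9 − 0 = -9.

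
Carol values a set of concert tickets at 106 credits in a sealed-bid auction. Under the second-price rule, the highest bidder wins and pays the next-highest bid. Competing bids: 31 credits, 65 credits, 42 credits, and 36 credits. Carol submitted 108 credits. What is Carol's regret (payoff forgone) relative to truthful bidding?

0 credits

The highest competing bid is 65 credits.
Bidding truthfully at 106 credits: Carol has the top bid, wins, and pays the second-highest bid 65 credits. Payoff = 106 credits − 65 credits = 41 credits.
Bidding 108 credits: Carol has the top bid, wins, and pays the second-highest bid 65 credits. Payoff = 106 credits − 65 credits = 41 credits.
Regret = truthful payoff − actual payoff = 41 credits − 41 credits = 0 credits.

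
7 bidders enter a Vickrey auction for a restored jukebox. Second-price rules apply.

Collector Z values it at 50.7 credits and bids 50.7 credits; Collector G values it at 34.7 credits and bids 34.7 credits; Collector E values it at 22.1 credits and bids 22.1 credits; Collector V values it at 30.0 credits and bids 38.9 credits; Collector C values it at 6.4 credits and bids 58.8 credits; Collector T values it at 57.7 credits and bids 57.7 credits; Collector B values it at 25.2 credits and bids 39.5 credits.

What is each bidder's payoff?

Bids in descending order: Collector C 58.8 credits, then Collector T 57.7 credits, then Collector Z 50.7 credits, then Collector B 39.5 credits, then Collector V 38.9 credits, then Collector G 34.7 credits, then Collector E 22.1 credits.
Collector C has the top bid and wins; the price is the second-highest bid, 57.7 credits.
Collector C's payoff = 6.4 credits − 57.7 credits = -51.3 credits. All other bidders lose, so their payoff is 0.

Payoffs: Collector Z 0.0 credits, Collector G 0.0 credits, Collector E 0.0 credits, Collector V 0.0 credits, Collector C -51.3 credits, Collector T 0.0 credits, Collector B 0.0 credits.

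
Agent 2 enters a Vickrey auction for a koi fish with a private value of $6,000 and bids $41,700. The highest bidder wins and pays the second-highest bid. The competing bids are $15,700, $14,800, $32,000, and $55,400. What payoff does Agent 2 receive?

The bidder's payoff: $0.

Highest competing bid: $55,400.
Agent 2's bid $41,700 is not the highest, so Agent 2 loses, pays nothing, and earns zero payoff.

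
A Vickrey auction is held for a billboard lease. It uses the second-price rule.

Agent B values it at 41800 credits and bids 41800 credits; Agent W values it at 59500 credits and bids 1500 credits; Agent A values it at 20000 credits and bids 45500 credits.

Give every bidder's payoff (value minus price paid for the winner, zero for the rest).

Agent B 0 credits, Agent W 0 credits, Agent A -21800 credits.

Ordered from highest: Agent A 45500 credits, then Agent B 41800 credits, then Agent W 1500 credits.
Agent A has the top bid and wins; the price is the second-highest bid, 41800 credits.
Agent A's payoff = 20000 credits − 41800 credits = -21800 credits. All other bidders lose, so their payoff is 0.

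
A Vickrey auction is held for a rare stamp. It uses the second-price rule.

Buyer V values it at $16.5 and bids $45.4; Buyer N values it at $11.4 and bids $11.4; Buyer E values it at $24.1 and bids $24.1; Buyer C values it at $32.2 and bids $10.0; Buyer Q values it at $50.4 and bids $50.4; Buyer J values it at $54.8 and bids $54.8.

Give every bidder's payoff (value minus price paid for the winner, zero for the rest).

Sorted high to low: Buyer J $54.8, then Buyer Q $50.4, then Buyer V $45.4, then Buyer E $24.1, then Buyer N $11.4, then Buyer C $10.0.
Buyer J has the top bid and wins; the price is the second-highest bid, $50.4.
Buyer J's payoff = $54.8 − $50.4 = $4.4. All other bidders lose, so their payoff is 0.

Payoffs: Buyer V $0.0, Buyer N $0.0, Buyer E $0.0, Buyer C $0.0, Buyer Q $0.0, Buyer J $4.4.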